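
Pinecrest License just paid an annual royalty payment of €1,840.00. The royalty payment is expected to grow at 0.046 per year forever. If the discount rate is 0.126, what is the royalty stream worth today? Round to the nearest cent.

D₁ = D₀ × (1 + g) = €1,840.00 × 1.046 = €1,924.6400
Growing perpetuity: P = D₁ / (r − g) = €1,924.6400 / (0.126 − 0.046) = €24,058.00

€24058.00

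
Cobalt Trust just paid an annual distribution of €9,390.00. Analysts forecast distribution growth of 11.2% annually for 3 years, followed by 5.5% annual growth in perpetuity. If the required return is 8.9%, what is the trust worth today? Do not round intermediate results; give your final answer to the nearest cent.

€339596.81

D_1 = 10441.68000
D_2 = 11611.14816
D_3 = 12911.59675
Terminal value at year 3: TV = D_3×(1+g_2)/(r−g_2) = 13621.73458/0.034 = 400639.25222
P_0 = D_1/(1+r)^1 + D_2/(1+r)^2 + D_3/(1+r)^3 + TV/(1+r)^3
    = 9588.31956 + 9790.82769 + 9997.61284 + 310220.04559 = 339596.80568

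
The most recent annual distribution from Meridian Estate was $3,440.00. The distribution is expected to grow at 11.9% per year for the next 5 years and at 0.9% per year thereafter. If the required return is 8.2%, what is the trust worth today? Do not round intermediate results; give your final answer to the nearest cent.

D_1 = 3849.36000
D_2 = 4307.43384
D_3 = 4820.01847
D_4 = 5393.60066
D_5 = 6035.43914
Terminal value at year 5: TV = D_5×(1+g_2)/(r−g_2) = 6089.75810/0.073 = 83421.34378
P_0 = D_1/(1+r)^1 + D_2/(1+r)^2 + D_3/(1+r)^3 + D_4/(1+r)^4 + D_5/(1+r)^5 + TV/(1+r)^5
    = 3557.63401 + 3679.29063 + 3805.10740 + 3935.22660 + 4069.79535 + 56252.37684 = 75299.43084

$75299.43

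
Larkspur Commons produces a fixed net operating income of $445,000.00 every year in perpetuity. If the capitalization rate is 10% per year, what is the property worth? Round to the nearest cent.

Level perpetuity: PV = C / r = $445,000.00 / 0.1 = $4,450,000.00

$4450000.00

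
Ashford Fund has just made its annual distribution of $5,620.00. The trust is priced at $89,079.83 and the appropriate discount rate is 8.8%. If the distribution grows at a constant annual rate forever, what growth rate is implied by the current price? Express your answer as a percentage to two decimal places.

P = D₀(1+g)/(r−g) ⇒ P(r−g) = D₀(1+g) ⇒ g(P+D₀) = P·r − D₀
g = (P·r − D₀)/(P + D₀) = ($89,079.83×0.088 − $5,620.00) / ($89,079.83 + $5,620.00) = 0.023432

2.34%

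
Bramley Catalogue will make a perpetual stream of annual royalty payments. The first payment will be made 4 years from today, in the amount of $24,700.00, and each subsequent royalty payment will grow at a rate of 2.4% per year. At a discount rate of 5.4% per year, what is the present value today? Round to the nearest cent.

Value at end of year 3: C₁ / (r − g) = $24,700.00 / (0.054 − 0.024) = $823,333.3333
Discount to today: PV = $823,333.3333 / (1 + 0.054)^3 = $823,333.3333 / 1.170905 = $703,159.53

$703159.53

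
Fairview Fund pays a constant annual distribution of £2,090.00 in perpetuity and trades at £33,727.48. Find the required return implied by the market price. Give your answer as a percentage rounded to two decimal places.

P = C/r ⇒ r = C/P = £2,090.00/£33,727.48 = 0.061967

6.20%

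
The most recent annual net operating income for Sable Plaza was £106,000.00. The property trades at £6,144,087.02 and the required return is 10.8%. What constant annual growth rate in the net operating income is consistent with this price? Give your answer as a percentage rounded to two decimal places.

P = D₀(1+g)/(r−g) ⇒ P(r−g) = D₀(1+g) ⇒ g(P+D₀) = P·r − D₀
g = (P·r − D₀)/(P + D₀) = (£6,144,087.02×0.108 − £106,000.00) / (£6,144,087.02 + £106,000.00) = 0.089209

8.92%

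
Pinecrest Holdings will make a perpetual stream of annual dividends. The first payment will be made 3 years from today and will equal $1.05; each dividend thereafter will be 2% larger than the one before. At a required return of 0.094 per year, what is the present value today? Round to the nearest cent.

Value at end of year 2: C₁ / (r − g) = $1.05 / (0.094 − 0.02) = $14.1892
Discount to today: PV = $14.1892 / (1 + 0.094)^2 = $14.1892 / 1.196836 = $11.86

$11.86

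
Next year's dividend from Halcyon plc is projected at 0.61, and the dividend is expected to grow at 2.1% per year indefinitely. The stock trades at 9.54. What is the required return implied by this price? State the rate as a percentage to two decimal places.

8.49%

P = D₁/(r − g) ⇒ r = D₁/P + g = 0.6100/9.54 + 0.021 = 0.063941 + 0.021 = 0.084941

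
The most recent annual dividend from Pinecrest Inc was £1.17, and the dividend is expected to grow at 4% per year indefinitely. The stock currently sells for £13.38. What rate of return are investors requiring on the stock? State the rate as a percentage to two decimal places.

13.09%

D₁ = £1.17 × 1.04 = £1.2168
P = D₁/(r − g) ⇒ r = D₁/P + g = £1.2168/£13.38 + 0.04 = 0.090942 + 0.04 = 0.130942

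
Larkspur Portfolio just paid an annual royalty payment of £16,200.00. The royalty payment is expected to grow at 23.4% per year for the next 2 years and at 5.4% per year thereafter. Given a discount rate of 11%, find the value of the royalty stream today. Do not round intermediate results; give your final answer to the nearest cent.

D_1 = 19990.80000
D_2 = 24668.64720
Terminal value at year 2: TV = D_2×(1+g_2)/(r−g_2) = 26000.75415/0.056 = 464299.18123
P_0 = D_1/(1+r)^1 + D_2/(1+r)^2 + TV/(1+r)^2
    = 18009.72973 + 20021.62747 + 376835.63122 = 414866.98842

£414866.99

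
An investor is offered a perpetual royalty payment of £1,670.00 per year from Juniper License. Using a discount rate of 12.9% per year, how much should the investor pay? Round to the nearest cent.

£12945.74

Level perpetuity: PV = C / r = £1,670.00 / 0.129 = £12,945.74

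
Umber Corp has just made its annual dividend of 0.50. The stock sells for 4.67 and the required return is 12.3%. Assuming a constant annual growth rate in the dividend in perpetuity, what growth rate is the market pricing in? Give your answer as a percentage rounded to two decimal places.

P = D₀(1+g)/(r−g) ⇒ P(r−g) = D₀(1+g) ⇒ g(P+D₀) = P·r − D₀
g = (P·r − D₀)/(P + D₀) = (4.67×0.123 − 0.50) / (4.67 + 0.50) = 0.014393

1.44%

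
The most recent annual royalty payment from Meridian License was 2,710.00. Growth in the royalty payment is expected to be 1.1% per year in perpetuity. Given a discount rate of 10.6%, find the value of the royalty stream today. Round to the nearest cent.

D₁ = D₀ × (1 + g) = 2,710.00 × 1.011 = 2,739.8100
Growing perpetuity: P = D₁ / (r − g) = 2,739.8100 / (0.106 − 0.011) = 28,840.11

28840.11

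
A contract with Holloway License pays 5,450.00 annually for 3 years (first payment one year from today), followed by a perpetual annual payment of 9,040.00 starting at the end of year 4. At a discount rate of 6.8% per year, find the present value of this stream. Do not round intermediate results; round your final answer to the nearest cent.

123485.35

PV of 3-year annuity: 5,450.00 × [1 − (1+0.068)^−3] / 0.068 = 14354.94629
Perpetuity value at year 3: 9,040.00 / 0.068 = 132941.17647
PV of perpetuity: 132941.17647 / (1+0.068)^3 = 109130.40318
Total PV = 14354.94629 + 109130.40318 = 123485.34947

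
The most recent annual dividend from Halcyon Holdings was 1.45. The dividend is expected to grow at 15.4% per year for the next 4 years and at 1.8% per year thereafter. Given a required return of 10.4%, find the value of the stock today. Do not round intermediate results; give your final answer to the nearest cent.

26.98

D_1 = 1.67330
D_2 = 1.93099
D_3 = 2.22836
D_4 = 2.57153
Terminal value at year 4: TV = D_4×(1+g_2)/(r−g_2) = 2.61782/0.086 = 30.43971
P_0 = D_1/(1+r)^1 + D_2/(1+r)^2 + D_3/(1+r)^3 + D_4/(1+r)^4 + TV/(1+r)^4
    = 1.51567 + 1.58431 + 1.65607 + 1.73107 + 20.49105 = 26.97818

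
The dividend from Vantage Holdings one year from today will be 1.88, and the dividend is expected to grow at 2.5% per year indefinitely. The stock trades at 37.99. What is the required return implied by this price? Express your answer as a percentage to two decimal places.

7.45%

P = D₁/(r − g) ⇒ r = D₁/P + g = 1.8800/37.99 + 0.025 = 0.049487 + 0.025 = 0.074487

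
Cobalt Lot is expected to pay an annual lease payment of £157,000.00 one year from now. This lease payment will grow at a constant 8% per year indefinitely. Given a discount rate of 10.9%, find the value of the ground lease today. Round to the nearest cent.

Growing perpetuity: P = D₁ / (r − g) = £157,000.0000 / (0.109 − 0.08) = £5,413,793.10

£5413793.10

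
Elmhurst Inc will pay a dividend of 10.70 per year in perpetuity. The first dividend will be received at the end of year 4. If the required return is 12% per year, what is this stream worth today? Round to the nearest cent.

Value at end of year 3: C / r = 10.70 / 0.12 = 89.1667
Discount to today: PV = 89.1667 / (1 + 0.12)^3 = 89.1667 / 1.404928 = 63.47

63.47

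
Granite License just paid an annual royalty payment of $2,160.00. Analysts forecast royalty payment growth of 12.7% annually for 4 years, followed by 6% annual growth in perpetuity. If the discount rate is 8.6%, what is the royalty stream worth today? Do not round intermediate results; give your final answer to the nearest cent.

D_1 = 2434.32000
D_2 = 2743.47864
D_3 = 3091.90043
D_4 = 3484.57178
Terminal value at year 4: TV = D_4×(1+g_2)/(r−g_2) = 3693.64609/0.026 = 142063.31109
P_0 = D_1/(1+r)^1 + D_2/(1+r)^2 + D_3/(1+r)^3 + D_4/(1+r)^4 + TV/(1+r)^4
    = 2241.54696 + 2326.17258 + 2413.99310 + 2505.12911 + 102132.18697 = 111619.02873

$111619.03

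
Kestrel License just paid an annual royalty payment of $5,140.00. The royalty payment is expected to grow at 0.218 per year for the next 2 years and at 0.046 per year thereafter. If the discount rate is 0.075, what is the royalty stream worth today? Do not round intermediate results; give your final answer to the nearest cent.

D_1 = 6260.52000
D_2 = 7625.31336
Terminal value at year 2: TV = D_2×(1+g_2)/(r−g_2) = 7976.07777/0.029 = 275037.16464
P_0 = D_1/(1+r)^1 + D_2/(1+r)^2 + TV/(1+r)^2
    = 5823.73953 + 6598.43233 + 237998.62814 = 250420.80000

$250420.80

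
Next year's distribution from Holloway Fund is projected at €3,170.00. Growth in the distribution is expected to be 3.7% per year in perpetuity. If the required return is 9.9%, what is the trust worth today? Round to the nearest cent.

€51129.03

Growing perpetuity: P = D₁ / (r − g) = €3,170.0000 / (0.099 − 0.037) = €51,129.03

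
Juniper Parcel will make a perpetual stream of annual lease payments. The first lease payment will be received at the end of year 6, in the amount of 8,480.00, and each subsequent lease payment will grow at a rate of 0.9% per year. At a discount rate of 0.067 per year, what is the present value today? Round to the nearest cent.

Value at end of year 5: C₁ / (r − g) = 8,480.00 / (0.067 − 0.009) = 146,206.8966
Discount to today: PV = 146,206.8966 / (1 + 0.067)^5 = 146,206.8966 / 1.383000 = 105,717.23

105717.23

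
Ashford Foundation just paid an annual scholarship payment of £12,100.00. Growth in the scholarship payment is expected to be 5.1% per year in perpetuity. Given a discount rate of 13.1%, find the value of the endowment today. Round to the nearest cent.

D₁ = D₀ × (1 + g) = £12,100.00 × 1.051 = £12,717.1000
Growing perpetuity: P = D₁ / (r − g) = £12,717.1000 / (0.131 − 0.051) = £158,963.75

£158963.75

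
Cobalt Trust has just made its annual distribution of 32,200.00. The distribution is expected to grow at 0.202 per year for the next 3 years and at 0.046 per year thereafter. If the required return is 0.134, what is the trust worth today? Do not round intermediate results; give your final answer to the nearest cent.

564460.30

D_1 = 38704.40000
D_2 = 46522.68880
D_3 = 55920.27194
Terminal value at year 3: TV = D_3×(1+g_2)/(r−g_2) = 58492.60445/0.088 = 664688.68689
P_0 = D_1/(1+r)^1 + D_2/(1+r)^2 + D_3/(1+r)^3 + TV/(1+r)^3
    = 34130.86420 + 36177.51214 + 38346.88676 + 455805.04040 = 564460.30351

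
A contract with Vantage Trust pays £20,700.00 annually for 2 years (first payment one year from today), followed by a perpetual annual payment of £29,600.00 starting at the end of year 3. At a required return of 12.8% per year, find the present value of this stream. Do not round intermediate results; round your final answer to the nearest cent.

PV of 2-year annuity: £20,700.00 × [1 − (1+0.128)^−2] / 0.128 = 34619.73744
Perpetuity value at year 2: £29,600.00 / 0.128 = 231250.00000
PV of perpetuity: 231250.00000 / (1+0.128)^2 = 181745.44792
Total PV = 34619.73744 + 181745.44792 = 216365.18535

£216365.19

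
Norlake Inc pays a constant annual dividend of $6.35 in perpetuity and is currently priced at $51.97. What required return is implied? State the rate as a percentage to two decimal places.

12.22%

P = C/r ⇒ r = C/P = $6.35/$51.97 = 0.122186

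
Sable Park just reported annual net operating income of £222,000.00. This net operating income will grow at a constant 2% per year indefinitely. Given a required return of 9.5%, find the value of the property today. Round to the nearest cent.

D₁ = D₀ × (1 + g) = £222,000.00 × 1.02 = £226,440.0000
Growing perpetuity: P = D₁ / (r − g) = £226,440.0000 / (0.095 − 0.02) = £3,019,200.00

£3019200.00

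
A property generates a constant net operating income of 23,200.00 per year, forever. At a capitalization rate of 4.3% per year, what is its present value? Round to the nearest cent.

Level perpetuity: PV = C / r = 23,200.00 / 0.043 = 539,534.88

539534.88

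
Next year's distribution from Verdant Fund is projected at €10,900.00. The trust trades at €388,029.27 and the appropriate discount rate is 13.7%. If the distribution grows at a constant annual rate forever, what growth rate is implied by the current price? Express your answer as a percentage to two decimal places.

10.89%

P = D₁/(r−g) ⇒ g = r − D₁/P = 0.137 − €10,900.00/€388,029.27 = 0.108909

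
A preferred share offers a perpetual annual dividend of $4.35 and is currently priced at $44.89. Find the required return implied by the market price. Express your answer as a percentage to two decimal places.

9.69%

P = C/r ⇒ r = C/P = $4.35/$44.89 = 0.096904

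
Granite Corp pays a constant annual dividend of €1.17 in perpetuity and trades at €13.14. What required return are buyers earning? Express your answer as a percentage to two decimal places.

P = C/r ⇒ r = C/P = €1.17/€13.14 = 0.089041

8.90%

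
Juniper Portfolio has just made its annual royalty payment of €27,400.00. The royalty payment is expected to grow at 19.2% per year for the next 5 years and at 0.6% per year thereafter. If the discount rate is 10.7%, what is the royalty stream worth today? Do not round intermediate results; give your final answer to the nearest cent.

€567047.64

D_1 = 32660.80000
D_2 = 38931.67360
D_3 = 46406.55493
D_4 = 55316.61348
D_5 = 65937.40327
Terminal value at year 5: TV = D_5×(1+g_2)/(r−g_2) = 66333.02769/0.101 = 656762.65035
P_0 = D_1/(1+r)^1 + D_2/(1+r)^2 + D_3/(1+r)^3 + D_4/(1+r)^4 + D_5/(1+r)^5 + TV/(1+r)^5
    = 29503.88437 + 31769.31361 + 34208.69181 + 36835.37546 + 39663.74665 + 395066.62509 = 567047.63700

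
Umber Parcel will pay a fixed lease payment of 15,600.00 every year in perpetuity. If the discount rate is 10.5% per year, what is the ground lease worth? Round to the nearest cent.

Level perpetuity: PV = C / r = 15,600.00 / 0.105 = 148,571.43

148571.43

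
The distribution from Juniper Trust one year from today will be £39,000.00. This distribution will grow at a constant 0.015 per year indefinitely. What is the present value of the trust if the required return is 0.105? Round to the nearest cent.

Growing perpetuity: P = D₁ / (r − g) = £39,000.0000 / (0.105 − 0.015) = £433,333.33

£433333.33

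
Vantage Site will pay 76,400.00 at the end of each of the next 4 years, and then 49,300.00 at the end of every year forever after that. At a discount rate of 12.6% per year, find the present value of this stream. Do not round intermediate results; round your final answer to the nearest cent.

472552.57

PV of 4-year annuity: 76,400.00 × [1 − (1+0.126)^−4] / 0.126 = 229151.31920
Perpetuity value at year 4: 49,300.00 / 0.126 = 391269.84127
PV of perpetuity: 391269.84127 / (1+0.126)^4 = 243401.25440
Total PV = 229151.31920 + 243401.25440 = 472552.57360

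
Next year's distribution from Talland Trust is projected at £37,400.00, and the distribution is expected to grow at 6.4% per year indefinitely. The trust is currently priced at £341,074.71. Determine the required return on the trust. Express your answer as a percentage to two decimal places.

P = D₁/(r − g) ⇒ r = D₁/P + g = £37,400.0000/£341,074.71 + 0.064 = 0.109653 + 0.064 = 0.173653

17.37%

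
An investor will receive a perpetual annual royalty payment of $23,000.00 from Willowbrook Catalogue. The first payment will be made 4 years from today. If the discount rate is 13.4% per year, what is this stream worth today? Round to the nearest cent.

Value at end of year 3: C / r = $23,000.00 / 0.134 = $171,641.7910
Discount to today: PV = $171,641.7910 / (1 + 0.134)^3 = $171,641.7910 / 1.458274 = $117,702.01

$117702.01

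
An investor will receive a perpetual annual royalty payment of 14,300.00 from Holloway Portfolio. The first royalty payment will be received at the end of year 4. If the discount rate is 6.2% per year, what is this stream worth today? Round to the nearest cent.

192562.09

Value at end of year 3: C / r = 14,300.00 / 0.062 = 230,645.1613
Discount to today: PV = 230,645.1613 / (1 + 0.062)^3 = 230,645.1613 / 1.197770 = 192,562.09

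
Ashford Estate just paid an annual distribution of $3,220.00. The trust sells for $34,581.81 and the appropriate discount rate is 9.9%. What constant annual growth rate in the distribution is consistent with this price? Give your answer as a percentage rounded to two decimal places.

P = D₀(1+g)/(r−g) ⇒ P(r−g) = D₀(1+g) ⇒ g(P+D₀) = P·r − D₀
g = (P·r − D₀)/(P + D₀) = ($34,581.81×0.099 − $3,220.00) / ($34,581.81 + $3,220.00) = 0.005386

0.54%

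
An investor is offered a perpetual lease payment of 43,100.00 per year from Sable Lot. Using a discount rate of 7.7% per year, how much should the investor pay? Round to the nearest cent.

559740.26

Level perpetuity: PV = C / r = 43,100.00 / 0.077 = 559,740.26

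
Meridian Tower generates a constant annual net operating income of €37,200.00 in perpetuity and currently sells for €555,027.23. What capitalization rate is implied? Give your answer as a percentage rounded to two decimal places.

P = C/r ⇒ r = C/P = €37,200.00/€555,027.23 = 0.067024

6.70%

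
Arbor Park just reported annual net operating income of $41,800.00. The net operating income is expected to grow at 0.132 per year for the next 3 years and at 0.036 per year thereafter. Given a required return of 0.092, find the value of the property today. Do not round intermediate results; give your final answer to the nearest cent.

D_1 = 47317.60000
D_2 = 53563.52320
D_3 = 60633.90826
Terminal value at year 3: TV = D_3×(1+g_2)/(r−g_2) = 62816.72896/0.056 = 1121727.30285
P_0 = D_1/(1+r)^1 + D_2/(1+r)^2 + D_3/(1+r)^3 + TV/(1+r)^3
    = 43331.13553 + 44918.35661 + 46563.71766 + 861428.77673 = 996241.98653

$996241.99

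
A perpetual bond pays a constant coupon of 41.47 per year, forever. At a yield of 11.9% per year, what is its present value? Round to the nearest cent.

Level perpetuity: PV = C / r = 41.47 / 0.119 = 348.49

348.49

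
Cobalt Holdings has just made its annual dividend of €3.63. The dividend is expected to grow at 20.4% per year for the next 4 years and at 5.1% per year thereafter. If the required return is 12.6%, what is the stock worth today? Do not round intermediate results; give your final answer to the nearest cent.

€83.71

D_1 = 4.37052
D_2 = 5.26211
D_3 = 6.33558
D_4 = 7.62803
Terminal value at year 4: TV = D_4×(1+g_2)/(r−g_2) = 8.01706/0.075 = 106.89417
P_0 = D_1/(1+r)^1 + D_2/(1+r)^2 + D_3/(1+r)^3 + D_4/(1+r)^4 + TV/(1+r)^4
    = 3.88146 + 4.15033 + 4.43783 + 4.74525 + 66.49676 = 83.71163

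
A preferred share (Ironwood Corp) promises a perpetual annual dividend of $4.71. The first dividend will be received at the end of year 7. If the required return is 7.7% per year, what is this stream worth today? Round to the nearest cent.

$39.20

Value at end of year 6: C / r = $4.71 / 0.077 = $61.1688
Discount to today: PV = $61.1688 / (1 + 0.077)^6 = $61.1688 / 1.560609 = $39.20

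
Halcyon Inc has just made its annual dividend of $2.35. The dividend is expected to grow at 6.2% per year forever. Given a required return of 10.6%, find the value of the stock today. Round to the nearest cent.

D₁ = D₀ × (1 + g) = $2.35 × 1.062 = $2.4957
Growing perpetuity: P = D₁ / (r − g) = $2.4957 / (0.106 − 0.062) = $56.72

$56.72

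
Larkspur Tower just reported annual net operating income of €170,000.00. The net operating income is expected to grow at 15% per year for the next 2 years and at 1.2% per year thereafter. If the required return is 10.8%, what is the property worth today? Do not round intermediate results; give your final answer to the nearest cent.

D_1 = 195500.00000
D_2 = 224825.00000
Terminal value at year 2: TV = D_2×(1+g_2)/(r−g_2) = 227522.90000/0.096 = 2370030.20833
P_0 = D_1/(1+r)^1 + D_2/(1+r)^2 + TV/(1+r)^2
    = 176444.04332 + 183132.35543 + 1930520.24685 = 2290096.64561

€2290096.65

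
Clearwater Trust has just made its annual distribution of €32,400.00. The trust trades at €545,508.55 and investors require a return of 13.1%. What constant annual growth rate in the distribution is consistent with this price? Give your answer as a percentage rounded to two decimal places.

6.76%

P = D₀(1+g)/(r−g) ⇒ P(r−g) = D₀(1+g) ⇒ g(P+D₀) = P·r − D₀
g = (P·r − D₀)/(P + D₀) = (€545,508.55×0.131 − €32,400.00) / (€545,508.55 + €32,400.00) = 0.067591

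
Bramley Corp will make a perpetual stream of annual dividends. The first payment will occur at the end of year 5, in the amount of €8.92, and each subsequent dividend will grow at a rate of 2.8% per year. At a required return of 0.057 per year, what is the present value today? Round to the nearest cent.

Value at end of year 4: C₁ / (r − g) = €8.92 / (0.057 − 0.028) = €307.5862
Discount to today: PV = €307.5862 / (1 + 0.057)^4 = €307.5862 / 1.248245 = €246.41

€246.41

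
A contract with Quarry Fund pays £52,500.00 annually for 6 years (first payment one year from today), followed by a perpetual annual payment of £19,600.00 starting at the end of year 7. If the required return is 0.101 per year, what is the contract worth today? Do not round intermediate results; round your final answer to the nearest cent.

PV of 6-year annuity: £52,500.00 × [1 − (1+0.101)^−6] / 0.101 = 227982.67722
Perpetuity value at year 6: £19,600.00 / 0.101 = 194059.40594
PV of perpetuity: 194059.40594 / (1+0.101)^6 = 108945.87311
Total PV = 227982.67722 + 108945.87311 = 336928.55033

£336928.55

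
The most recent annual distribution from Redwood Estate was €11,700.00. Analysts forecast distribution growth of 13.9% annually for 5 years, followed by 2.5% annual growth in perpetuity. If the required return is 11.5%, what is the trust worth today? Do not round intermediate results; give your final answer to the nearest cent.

D_1 = 13326.30000
D_2 = 15178.65570
D_3 = 17288.48884
D_4 = 19691.58879
D_5 = 22428.71963
Terminal value at year 5: TV = D_5×(1+g_2)/(r−g_2) = 22989.43762/0.09 = 255438.19582
P_0 = D_1/(1+r)^1 + D_2/(1+r)^2 + D_3/(1+r)^3 + D_4/(1+r)^4 + D_5/(1+r)^5 + TV/(1+r)^5
    = 11951.83857 + 12209.09787 + 12471.89460 + 12740.34793 + 13014.57964 + 148221.60142 = 210609.36002

€210609.36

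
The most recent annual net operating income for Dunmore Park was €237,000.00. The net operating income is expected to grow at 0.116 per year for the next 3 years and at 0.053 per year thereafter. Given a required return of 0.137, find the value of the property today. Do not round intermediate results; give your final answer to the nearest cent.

€3494425.98

D_1 = 264492.00000
D_2 = 295173.07200
D_3 = 329413.14835
Terminal value at year 3: TV = D_3×(1+g_2)/(r−g_2) = 346872.04521/0.084 = 4129429.10970
P_0 = D_1/(1+r)^1 + D_2/(1+r)^2 + D_3/(1+r)^3 + TV/(1+r)^3
    = 232622.69129 + 228326.22998 + 224109.12283 + 2809367.93257 = 3494425.97667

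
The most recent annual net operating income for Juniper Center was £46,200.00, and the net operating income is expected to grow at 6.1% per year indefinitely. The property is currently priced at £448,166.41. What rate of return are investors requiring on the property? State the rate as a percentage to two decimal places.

17.04%

D₁ = £46,200.00 × 1.061 = £49,018.2000
P = D₁/(r − g) ⇒ r = D₁/P + g = £49,018.2000/£448,166.41 + 0.061 = 0.109375 + 0.061 = 0.170375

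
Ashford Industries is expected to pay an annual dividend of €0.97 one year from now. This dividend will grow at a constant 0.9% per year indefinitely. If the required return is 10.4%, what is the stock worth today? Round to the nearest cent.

Growing perpetuity: P = D₁ / (r − g) = €0.9700 / (0.104 − 0.009) = €10.21

€10.21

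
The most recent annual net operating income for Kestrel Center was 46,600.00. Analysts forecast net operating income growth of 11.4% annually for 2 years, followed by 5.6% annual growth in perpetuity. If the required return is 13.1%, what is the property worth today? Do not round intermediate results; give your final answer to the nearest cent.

D_1 = 51912.40000
D_2 = 57830.41360
Terminal value at year 2: TV = D_2×(1+g_2)/(r−g_2) = 61068.91676/0.075 = 814252.22349
P_0 = D_1/(1+r)^1 + D_2/(1+r)^2 + TV/(1+r)^2
    = 45899.55791 + 45209.64413 + 636551.78941 = 727660.99145

727660.99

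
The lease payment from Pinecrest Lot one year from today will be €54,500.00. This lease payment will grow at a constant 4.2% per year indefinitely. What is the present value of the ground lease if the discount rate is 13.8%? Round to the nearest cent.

Growing perpetuity: P = D₁ / (r − g) = €54,500.0000 / (0.138 − 0.042) = €567,708.33

€567708.33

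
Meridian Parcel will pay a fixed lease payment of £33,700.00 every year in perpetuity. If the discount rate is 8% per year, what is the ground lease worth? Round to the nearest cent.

£421250.00

Level perpetuity: PV = C / r = £33,700.00 / 0.08 = £421,250.00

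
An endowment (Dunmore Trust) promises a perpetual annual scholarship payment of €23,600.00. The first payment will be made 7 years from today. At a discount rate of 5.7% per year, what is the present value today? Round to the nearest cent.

Value at end of year 6: C / r = €23,600.00 / 0.057 = €414,035.0877
Discount to today: PV = €414,035.0877 / (1 + 0.057)^6 = €414,035.0877 / 1.394601 = €296,884.29

€296884.29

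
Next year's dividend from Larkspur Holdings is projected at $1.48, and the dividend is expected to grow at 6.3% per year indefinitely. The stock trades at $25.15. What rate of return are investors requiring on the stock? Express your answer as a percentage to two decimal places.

P = D₁/(r − g) ⇒ r = D₁/P + g = $1.4800/$25.15 + 0.063 = 0.058847 + 0.063 = 0.121847

12.18%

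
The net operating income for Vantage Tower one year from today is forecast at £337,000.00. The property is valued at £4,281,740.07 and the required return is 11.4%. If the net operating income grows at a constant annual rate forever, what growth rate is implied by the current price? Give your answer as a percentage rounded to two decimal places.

P = D₁/(r−g) ⇒ g = r − D₁/P = 0.114 − £337,000.00/£4,281,740.07 = 0.035294

3.53%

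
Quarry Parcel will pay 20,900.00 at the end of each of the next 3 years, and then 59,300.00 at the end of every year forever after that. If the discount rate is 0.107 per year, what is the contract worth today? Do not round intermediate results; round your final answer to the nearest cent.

PV of 3-year annuity: 20,900.00 × [1 − (1+0.107)^−3] / 0.107 = 51341.30875
Perpetuity value at year 3: 59,300.00 / 0.107 = 554205.60748
PV of perpetuity: 554205.60748 / (1+0.107)^3 = 408533.85586
Total PV = 51341.30875 + 408533.85586 = 459875.16461

459875.16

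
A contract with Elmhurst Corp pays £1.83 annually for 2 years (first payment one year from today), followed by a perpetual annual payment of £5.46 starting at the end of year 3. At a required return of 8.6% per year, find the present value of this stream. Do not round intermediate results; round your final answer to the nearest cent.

£57.07

PV of 2-year annuity: £1.83 × [1 − (1+0.086)^−2] / 0.086 = 3.23672
Perpetuity value at year 2: £5.46 / 0.086 = 63.48837
PV of perpetuity: 63.48837 / (1+0.086)^2 = 53.83126
Total PV = 3.23672 + 53.83126 = 57.06798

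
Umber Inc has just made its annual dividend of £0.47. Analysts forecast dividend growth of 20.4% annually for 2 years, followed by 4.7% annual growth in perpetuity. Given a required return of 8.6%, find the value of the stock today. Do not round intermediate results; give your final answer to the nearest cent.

D_1 = 0.56588
D_2 = 0.68132
Terminal value at year 2: TV = D_2×(1+g_2)/(r−g_2) = 0.71334/0.039 = 18.29081
P_0 = D_1/(1+r)^1 + D_2/(1+r)^2 + TV/(1+r)^2
    = 0.52107 + 0.57769 + 15.50862 = 16.60738

£16.61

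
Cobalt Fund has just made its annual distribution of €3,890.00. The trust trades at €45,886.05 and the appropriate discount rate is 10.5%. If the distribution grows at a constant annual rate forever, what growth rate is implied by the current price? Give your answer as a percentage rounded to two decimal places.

P = D₀(1+g)/(r−g) ⇒ P(r−g) = D₀(1+g) ⇒ g(P+D₀) = P·r − D₀
g = (P·r − D₀)/(P + D₀) = (€45,886.05×0.105 − €3,890.00) / (€45,886.05 + €3,890.00) = 0.018644

1.86%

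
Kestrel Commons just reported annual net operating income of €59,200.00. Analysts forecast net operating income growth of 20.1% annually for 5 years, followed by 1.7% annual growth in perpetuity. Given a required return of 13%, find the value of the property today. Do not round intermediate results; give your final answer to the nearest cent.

€1079276.63

D_1 = 71099.20000
D_2 = 85390.13920
D_3 = 102553.55718
D_4 = 123166.82217
D_5 = 147923.35343
Terminal value at year 5: TV = D_5×(1+g_2)/(r−g_2) = 150438.05044/0.113 = 1331310.18086
P_0 = D_1/(1+r)^1 + D_2/(1+r)^2 + D_3/(1+r)^3 + D_4/(1+r)^4 + D_5/(1+r)^5 + TV/(1+r)^5
    = 62919.64602 + 66873.00431 + 71074.75945 + 75540.51867 + 80286.86984 + 722581.82856 = 1079276.62684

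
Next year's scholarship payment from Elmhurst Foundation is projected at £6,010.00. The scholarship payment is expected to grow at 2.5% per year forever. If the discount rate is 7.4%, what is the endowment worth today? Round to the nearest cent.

Growing perpetuity: P = D₁ / (r − g) = £6,010.0000 / (0.074 − 0.025) = £122,653.06

£122653.06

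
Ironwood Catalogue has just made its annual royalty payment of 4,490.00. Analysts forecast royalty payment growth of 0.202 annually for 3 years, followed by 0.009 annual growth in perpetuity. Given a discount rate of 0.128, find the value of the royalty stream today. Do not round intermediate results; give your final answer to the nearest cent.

61381.49

D_1 = 5396.98000
D_2 = 6487.16996
D_3 = 7797.57829
Terminal value at year 3: TV = D_3×(1+g_2)/(r−g_2) = 7867.75650/0.119 = 66115.60081
P_0 = D_1/(1+r)^1 + D_2/(1+r)^2 + D_3/(1+r)^3 + TV/(1+r)^3
    = 4784.55674 + 5098.43723 + 5432.90918 + 46065.59127 = 61381.49442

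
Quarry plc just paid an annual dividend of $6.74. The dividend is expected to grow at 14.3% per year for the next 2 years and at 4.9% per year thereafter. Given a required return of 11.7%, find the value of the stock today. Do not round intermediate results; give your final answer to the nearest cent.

$122.83

D_1 = 7.70382
D_2 = 8.80547
Terminal value at year 2: TV = D_2×(1+g_2)/(r−g_2) = 9.23693/0.068 = 135.83727
P_0 = D_1/(1+r)^1 + D_2/(1+r)^2 + TV/(1+r)^2
    = 6.89688 + 7.05742 + 108.87109 = 122.82540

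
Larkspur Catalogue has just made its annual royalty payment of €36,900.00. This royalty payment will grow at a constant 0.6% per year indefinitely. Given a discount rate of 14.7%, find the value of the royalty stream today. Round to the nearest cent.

D₁ = D₀ × (1 + g) = €36,900.00 × 1.006 = €37,121.4000
Growing perpetuity: P = D₁ / (r − g) = €37,121.4000 / (0.147 − 0.006) = €263,272.34

€263272.34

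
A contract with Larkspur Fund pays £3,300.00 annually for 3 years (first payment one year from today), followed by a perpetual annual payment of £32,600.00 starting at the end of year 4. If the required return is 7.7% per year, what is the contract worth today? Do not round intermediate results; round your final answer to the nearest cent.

PV of 3-year annuity: £3,300.00 × [1 − (1+0.077)^−3] / 0.077 = 8550.66720
Perpetuity value at year 3: £32,600.00 / 0.077 = 423376.62338
PV of perpetuity: 423376.62338 / (1+0.077)^3 = 338906.39590
Total PV = 8550.66720 + 338906.39590 = 347457.06310

£347457.06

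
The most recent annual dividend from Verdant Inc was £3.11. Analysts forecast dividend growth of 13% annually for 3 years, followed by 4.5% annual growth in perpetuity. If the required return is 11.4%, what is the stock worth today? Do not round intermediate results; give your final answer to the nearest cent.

D_1 = 3.51430
D_2 = 3.97116
D_3 = 4.48741
Terminal value at year 3: TV = D_3×(1+g_2)/(r−g_2) = 4.68934/0.069 = 67.96149
P_0 = D_1/(1+r)^1 + D_2/(1+r)^2 + D_3/(1+r)^3 + TV/(1+r)^3
    = 3.15467 + 3.19998 + 3.24594 + 49.15949 = 58.76007

£58.76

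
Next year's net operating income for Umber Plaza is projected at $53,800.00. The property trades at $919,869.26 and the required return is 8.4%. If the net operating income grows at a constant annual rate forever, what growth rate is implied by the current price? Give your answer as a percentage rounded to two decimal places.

P = D₁/(r−g) ⇒ g = r − D₁/P = 0.084 − $53,800.00/$919,869.26 = 0.025513

2.55%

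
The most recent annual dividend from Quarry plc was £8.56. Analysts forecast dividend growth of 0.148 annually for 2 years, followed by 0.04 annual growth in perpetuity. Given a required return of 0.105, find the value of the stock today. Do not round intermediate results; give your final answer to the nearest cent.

D_1 = 9.82688
D_2 = 11.28126
Terminal value at year 2: TV = D_2×(1+g_2)/(r−g_2) = 11.73251/0.065 = 180.50013
P_0 = D_1/(1+r)^1 + D_2/(1+r)^2 + TV/(1+r)^2
    = 8.89310 + 9.23917 + 147.82673 = 165.95900

£165.96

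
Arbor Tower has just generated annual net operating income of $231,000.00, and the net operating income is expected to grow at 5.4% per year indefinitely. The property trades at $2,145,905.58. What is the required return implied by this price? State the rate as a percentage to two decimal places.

16.75%

D₁ = $231,000.00 × 1.054 = $243,474.0000
P = D₁/(r − g) ⇒ r = D₁/P + g = $243,474.0000/$2,145,905.58 + 0.054 = 0.113460 + 0.054 = 0.167460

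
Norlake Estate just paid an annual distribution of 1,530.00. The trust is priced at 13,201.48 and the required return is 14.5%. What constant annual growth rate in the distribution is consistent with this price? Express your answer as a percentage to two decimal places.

P = D₀(1+g)/(r−g) ⇒ P(r−g) = D₀(1+g) ⇒ g(P+D₀) = P·r − D₀
g = (P·r − D₀)/(P + D₀) = (13,201.48×0.145 − 1,530.00) / (13,201.48 + 1,530.00) = 0.026081

2.61%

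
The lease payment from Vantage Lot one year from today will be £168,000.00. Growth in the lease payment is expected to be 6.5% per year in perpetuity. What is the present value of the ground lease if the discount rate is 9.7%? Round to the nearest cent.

£5250000.00

Growing perpetuity: P = D₁ / (r − g) = £168,000.0000 / (0.097 − 0.065) = £5,250,000.00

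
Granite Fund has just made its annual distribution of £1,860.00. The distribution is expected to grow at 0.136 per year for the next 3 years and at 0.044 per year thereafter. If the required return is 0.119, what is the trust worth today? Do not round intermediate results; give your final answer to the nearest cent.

£32840.51

D_1 = 2112.96000
D_2 = 2400.32256
D_3 = 2726.76643
Terminal value at year 3: TV = D_3×(1+g_2)/(r−g_2) = 2846.74415/0.075 = 37956.58868
P_0 = D_1/(1+r)^1 + D_2/(1+r)^2 + D_3/(1+r)^3 + TV/(1+r)^3
    = 1888.25737 + 1916.94404 + 1946.06651 + 27089.24581 = 32840.51373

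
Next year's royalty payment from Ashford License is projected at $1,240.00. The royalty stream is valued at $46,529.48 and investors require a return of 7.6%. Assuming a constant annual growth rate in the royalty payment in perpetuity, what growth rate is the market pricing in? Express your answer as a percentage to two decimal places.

4.94%

P = D₁/(r−g) ⇒ g = r − D₁/P = 0.076 − $1,240.00/$46,529.48 = 0.049350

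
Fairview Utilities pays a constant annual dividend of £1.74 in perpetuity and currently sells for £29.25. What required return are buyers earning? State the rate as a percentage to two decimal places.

5.95%

P = C/r ⇒ r = C/P = £1.74/£29.25 = 0.059487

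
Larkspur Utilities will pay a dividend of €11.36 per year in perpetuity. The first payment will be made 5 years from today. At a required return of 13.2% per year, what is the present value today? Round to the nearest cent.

Value at end of year 4: C / r = €11.36 / 0.132 = €86.0606
Discount to today: PV = €86.0606 / (1 + 0.132)^4 = €86.0606 / 1.642047 = €52.41

€52.41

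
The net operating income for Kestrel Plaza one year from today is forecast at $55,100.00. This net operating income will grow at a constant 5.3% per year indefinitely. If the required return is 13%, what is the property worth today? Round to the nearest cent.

$715584.42

Growing perpetuity: P = D₁ / (r − g) = $55,100.0000 / (0.13 − 0.053) = $715,584.42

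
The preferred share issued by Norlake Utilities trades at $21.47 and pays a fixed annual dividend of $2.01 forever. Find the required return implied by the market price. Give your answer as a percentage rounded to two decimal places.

9.36%

P = C/r ⇒ r = C/P = $2.01/$21.47 = 0.093619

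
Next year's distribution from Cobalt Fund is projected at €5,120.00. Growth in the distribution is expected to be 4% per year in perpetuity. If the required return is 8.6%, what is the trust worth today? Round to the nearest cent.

€111304.35

Growing perpetuity: P = D₁ / (r − g) = €5,120.0000 / (0.086 − 0.04) = €111,304.35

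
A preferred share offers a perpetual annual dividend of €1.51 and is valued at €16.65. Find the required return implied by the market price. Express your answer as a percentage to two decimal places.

9.07%

P = C/r ⇒ r = C/P = €1.51/€16.65 = 0.090691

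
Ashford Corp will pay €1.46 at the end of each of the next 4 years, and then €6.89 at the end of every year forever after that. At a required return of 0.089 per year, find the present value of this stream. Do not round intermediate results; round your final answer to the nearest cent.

PV of 4-year annuity: €1.46 × [1 − (1+0.089)^−4] / 0.089 = 4.74039
Perpetuity value at year 4: €6.89 / 0.089 = 77.41573
PV of perpetuity: 77.41573 / (1+0.089)^4 = 55.04498
Total PV = 4.74039 + 55.04498 = 59.78537

€59.79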